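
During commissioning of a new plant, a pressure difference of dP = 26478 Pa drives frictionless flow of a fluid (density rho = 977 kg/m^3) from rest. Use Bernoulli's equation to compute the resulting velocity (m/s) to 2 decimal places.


v = sqrt(2*dP/rho)
v = sqrt(2*26478/977)
v = sqrt(54.202661)
v = 7.36 m/s


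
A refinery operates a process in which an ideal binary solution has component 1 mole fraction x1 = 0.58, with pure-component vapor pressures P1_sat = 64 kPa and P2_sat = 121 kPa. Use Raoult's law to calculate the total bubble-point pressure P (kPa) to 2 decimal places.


P = x1*P1_sat + x2*P2_sat
x2 = 1 - x1 = 1 - 0.58 = 0.42
P = 0.58*64 + 0.42*121
P = 37.12 + 50.82
P = 87.94 kPa


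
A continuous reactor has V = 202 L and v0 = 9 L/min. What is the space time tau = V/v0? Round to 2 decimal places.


tau = V / v0
tau = 202 / 9
tau = 22.44 min


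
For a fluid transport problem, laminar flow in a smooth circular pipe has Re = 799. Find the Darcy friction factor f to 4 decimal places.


f = 64 / Re
f = 64 / 799
f = 0.0801


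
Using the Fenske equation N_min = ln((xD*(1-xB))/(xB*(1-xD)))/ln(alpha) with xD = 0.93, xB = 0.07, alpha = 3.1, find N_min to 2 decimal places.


N_min = ln((xD*(1-xB))/(xB*(1-xD))) / ln(alpha)
Numerator inside ln: 0.8649 / 0.0049 = 176.510204
ln(176.510204) = 5.173379
ln(alpha) = ln(3.1) = 1.131402
N_min = 5.173379 / 1.131402 = 4.57


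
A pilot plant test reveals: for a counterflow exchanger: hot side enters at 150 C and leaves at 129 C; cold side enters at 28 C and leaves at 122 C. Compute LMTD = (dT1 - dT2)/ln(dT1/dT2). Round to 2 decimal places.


dT1 = Th_in - Tc_out = 150 - 122 = 28
dT2 = Th_out - Tc_in = 129 - 28 = 101
LMTD = (dT1 - dT2) / ln(dT1/dT2)
LMTD = (28 - 101) / ln(28/101)
LMTD = 56.90 K


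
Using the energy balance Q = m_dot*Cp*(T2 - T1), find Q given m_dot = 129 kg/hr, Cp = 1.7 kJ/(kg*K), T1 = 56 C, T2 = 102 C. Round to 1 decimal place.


Q = m_dot * Cp * (T2 - T1)
Q = 129 * 1.7 * (102 - 56)
Q = 129 * 1.7 * 46
Q = 10087.8 kJ/hr


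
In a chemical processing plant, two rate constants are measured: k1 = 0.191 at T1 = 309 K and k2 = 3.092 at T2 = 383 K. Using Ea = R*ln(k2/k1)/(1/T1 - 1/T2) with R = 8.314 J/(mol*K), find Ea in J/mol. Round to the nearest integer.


Ea = R * ln(k2/k1) / (1/T1 - 1/T2)
ln(k2/k1) = ln(3.092/0.191) = 2.7843
1/T1 - 1/T2 = 1/309 - 1/383 = 0.000625279897
Ea = 8.314 * 2.7843 / 0.000625279897
Ea = 37021 J/mol


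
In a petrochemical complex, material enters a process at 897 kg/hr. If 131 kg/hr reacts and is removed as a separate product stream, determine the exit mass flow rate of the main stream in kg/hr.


Steady-state mass balance on the main outlet: F_out = F_in - F_removed
F_out = 897 - 131
F_out = 766 kg/hr


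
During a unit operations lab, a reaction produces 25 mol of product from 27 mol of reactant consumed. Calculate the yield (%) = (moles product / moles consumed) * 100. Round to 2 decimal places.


Yield = (moles product / moles consumed) * 100%
Yield = (25 / 27) * 100
Yield = 0.9259 * 100
Yield = 92.59%


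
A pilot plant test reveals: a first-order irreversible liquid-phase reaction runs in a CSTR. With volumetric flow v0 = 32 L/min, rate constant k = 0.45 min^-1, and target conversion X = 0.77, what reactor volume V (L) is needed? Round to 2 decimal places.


V = v0 * X / (k * (1 - X))
V = 32 * 0.77 / (0.45 * (1 - 0.77))
V = 24.64 / (0.45 * 0.23)
V = 24.64 / 0.1035
V = 238.07 L


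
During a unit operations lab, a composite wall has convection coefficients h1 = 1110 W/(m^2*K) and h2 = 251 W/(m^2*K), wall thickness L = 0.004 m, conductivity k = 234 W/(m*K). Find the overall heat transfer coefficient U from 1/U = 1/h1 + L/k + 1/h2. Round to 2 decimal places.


1/U = 1/h1 + L/k + 1/h2
1/U = 1/1110 + 0.004/234 + 1/251
1/U = 0.0009009009 + 1.7094e-05 + 0.0039840637
1/U = 0.0049020586
U = 204.00 W/(m^2*K)


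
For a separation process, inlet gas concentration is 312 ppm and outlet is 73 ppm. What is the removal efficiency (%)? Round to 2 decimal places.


Efficiency = (G_in - G_out) / G_in * 100%
Efficiency = (312 - 73) / 312 * 100
Efficiency = 239 / 312 * 100
Efficiency = 76.60%


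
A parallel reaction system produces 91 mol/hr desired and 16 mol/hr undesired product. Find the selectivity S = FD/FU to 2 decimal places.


S = desired product rate / undesired product rate
S = 91 / 16
S = 5.69


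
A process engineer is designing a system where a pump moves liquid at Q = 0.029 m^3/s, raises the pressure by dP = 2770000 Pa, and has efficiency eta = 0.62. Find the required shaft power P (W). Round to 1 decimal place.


P = Q * dP / eta
P = 0.029 * 2770000 / 0.62
P = 80330.0 / 0.62
P = 129564.5 W


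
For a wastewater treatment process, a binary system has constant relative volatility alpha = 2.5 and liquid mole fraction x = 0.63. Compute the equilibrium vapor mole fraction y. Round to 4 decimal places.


y = alpha*x / (1 + (alpha-1)*x)
y = 2.5*0.63 / (1 + (2.5-1)*0.63)
y = 1.575 / (1 + 0.945)
y = 1.575 / 1.945
y = 0.8098


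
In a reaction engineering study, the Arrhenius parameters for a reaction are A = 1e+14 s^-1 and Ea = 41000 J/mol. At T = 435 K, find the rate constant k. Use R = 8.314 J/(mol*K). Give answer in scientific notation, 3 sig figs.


k = A * exp(-Ea/(R*T))
k = 1e+14 * exp(-41000 / (8.314 * 435))
k = 1e+14 * exp(-11.336646)
k = 1.19e+09


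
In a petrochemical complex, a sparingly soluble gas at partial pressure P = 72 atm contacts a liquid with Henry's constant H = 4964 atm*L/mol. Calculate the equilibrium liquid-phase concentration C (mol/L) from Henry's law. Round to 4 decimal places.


C = P / H
C = 72 / 4964
C = 0.0145 mol/L


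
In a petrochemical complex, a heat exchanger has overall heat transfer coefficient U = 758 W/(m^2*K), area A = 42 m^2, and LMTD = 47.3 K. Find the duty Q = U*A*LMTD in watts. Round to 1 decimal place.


Q = U * A * LMTD
Q = 758 * 42 * 47.3
Q = 1505842.8 W


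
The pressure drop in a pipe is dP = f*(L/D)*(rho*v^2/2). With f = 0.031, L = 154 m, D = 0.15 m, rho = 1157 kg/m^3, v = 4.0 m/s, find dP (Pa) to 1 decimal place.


dP = f * (L/D) * (rho*v^2/2)
dP = 0.031 * (154/0.15) * (1157*4.0^2/2)
L/D = 1026.66666667
rho*v^2/2 = 1157*16.0/2 = 9256.0
dP = 0.031 * 1026.66666667 * 9256.0
dP = 294587.6 Pa


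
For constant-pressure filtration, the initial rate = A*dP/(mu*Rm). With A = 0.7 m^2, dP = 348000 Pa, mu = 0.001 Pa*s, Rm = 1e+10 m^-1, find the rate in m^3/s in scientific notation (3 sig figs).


rate = A * dP / (mu * Rm)
rate = 0.7 * 348000 / (0.001 * 1e+10)
rate = 243600.0 / 1.000e+07
rate = 2.44e-02 m^3/s


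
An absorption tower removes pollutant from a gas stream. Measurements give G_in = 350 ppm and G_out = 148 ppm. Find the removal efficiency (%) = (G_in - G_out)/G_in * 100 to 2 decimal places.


Efficiency = (G_in - G_out) / G_in * 100%
Efficiency = (350 - 148) / 350 * 100
Efficiency = 202 / 350 * 100
Efficiency = 57.71%


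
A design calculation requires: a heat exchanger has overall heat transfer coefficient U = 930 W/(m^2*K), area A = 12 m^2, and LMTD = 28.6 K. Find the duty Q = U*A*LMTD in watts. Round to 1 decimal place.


Q = U * A * LMTD
Q = 930 * 12 * 28.6
Q = 319176.0 W


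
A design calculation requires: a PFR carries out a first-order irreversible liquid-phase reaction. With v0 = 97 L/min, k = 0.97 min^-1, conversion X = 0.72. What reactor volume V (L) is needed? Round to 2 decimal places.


V = (v0/k) * ln(1/(1-X))
V = (97/0.97) * ln(1/(1-0.72))
V = 100.0 * ln(3.571429)
V = 100.0 * 1.272966
V = 127.30 L


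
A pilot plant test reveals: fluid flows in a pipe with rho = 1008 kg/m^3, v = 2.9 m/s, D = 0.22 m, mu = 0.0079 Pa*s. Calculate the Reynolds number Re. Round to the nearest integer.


Re = rho * v * D / mu
Re = 1008 * 2.9 * 0.22 / 0.0079
Re = 643.104 / 0.0079
Re = 81406


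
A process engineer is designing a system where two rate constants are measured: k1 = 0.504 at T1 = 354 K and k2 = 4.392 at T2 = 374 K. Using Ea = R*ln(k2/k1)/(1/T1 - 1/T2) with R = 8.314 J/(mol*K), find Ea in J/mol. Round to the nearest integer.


Ea = R * ln(k2/k1) / (1/T1 - 1/T2)
ln(k2/k1) = ln(4.392/0.504) = 2.1649637
1/T1 - 1/T2 = 1/354 - 1/374 = 0.000151061966
Ea = 8.314 * 2.1649637 / 0.000151061966
Ea = 119153 J/mol


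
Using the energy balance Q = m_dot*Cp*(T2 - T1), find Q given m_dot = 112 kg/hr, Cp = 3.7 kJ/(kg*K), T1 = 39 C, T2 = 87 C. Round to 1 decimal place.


Q = m_dot * Cp * (T2 - T1)
Q = 112 * 3.7 * (87 - 39)
Q = 112 * 3.7 * 48
Q = 19891.2 kJ/hr


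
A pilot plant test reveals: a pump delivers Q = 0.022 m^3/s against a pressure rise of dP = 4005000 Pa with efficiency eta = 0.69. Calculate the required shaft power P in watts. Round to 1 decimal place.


P = Q * dP / eta
P = 0.022 * 4005000 / 0.69
P = 88110.0 / 0.69
P = 127695.7 W


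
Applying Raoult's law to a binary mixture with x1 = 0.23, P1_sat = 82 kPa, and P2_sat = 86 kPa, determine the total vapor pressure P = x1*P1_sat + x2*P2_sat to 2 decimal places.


P = x1*P1_sat + x2*P2_sat
x2 = 1 - x1 = 1 - 0.23 = 0.77
P = 0.23*82 + 0.77*86
P = 18.86 + 66.22
P = 85.08 kPa


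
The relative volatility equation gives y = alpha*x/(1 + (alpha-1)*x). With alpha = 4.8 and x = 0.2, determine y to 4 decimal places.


y = alpha*x / (1 + (alpha-1)*x)
y = 4.8*0.2 / (1 + (4.8-1)*0.2)
y = 0.96 / (1 + 0.76)
y = 0.96 / 1.76
y = 0.5455


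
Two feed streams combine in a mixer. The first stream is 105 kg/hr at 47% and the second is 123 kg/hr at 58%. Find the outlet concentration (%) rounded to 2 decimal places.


Mass balance on solute: F1*x1 + F2*x2 = F3*x3
F3 = F1 + F2 = 105 + 123 = 228 kg/hr
x3 = (F1*x1 + F2*x2)/F3
x3 = (105*0.47 + 123*0.58) / 228
x3 = 52.93%


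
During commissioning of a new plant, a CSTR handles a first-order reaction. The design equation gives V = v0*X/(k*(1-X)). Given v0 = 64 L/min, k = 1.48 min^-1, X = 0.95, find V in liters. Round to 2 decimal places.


V = v0 * X / (k * (1 - X))
V = 64 * 0.95 / (1.48 * (1 - 0.95))
V = 60.8 / (1.48 * 0.05)
V = 60.8 / 0.074
V = 821.62 L


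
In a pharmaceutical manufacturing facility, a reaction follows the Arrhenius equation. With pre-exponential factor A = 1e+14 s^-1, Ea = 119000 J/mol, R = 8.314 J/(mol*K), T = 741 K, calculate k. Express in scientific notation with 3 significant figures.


k = A * exp(-Ea/(R*T))
k = 1e+14 * exp(-119000 / (8.314 * 741))
k = 1e+14 * exp(-19.316068)
k = 4.08e+05


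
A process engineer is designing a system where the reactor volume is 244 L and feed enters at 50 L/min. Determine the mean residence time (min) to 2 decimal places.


tau = V / v0
tau = 244 / 50
tau = 4.88 min


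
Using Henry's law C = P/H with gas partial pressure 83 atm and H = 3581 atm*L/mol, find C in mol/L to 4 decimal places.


C = P / H
C = 83 / 3581
C = 0.0232 mol/L


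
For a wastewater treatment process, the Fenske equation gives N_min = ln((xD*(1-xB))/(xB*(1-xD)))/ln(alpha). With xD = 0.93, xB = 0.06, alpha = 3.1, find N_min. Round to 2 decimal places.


N_min = ln((xD*(1-xB))/(xB*(1-xD))) / ln(alpha)
Numerator inside ln: 0.8742 / 0.0042 = 208.142857
ln(208.142857) = 5.338225
ln(alpha) = ln(3.1) = 1.131402
N_min = 5.338225 / 1.131402 = 4.72


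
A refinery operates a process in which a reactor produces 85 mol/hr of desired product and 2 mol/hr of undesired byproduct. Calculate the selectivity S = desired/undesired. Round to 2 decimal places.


S = desired product rate / undesired product rate
S = 85 / 2
S = 42.50


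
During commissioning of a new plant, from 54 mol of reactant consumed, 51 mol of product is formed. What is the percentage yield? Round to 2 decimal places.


Yield = (moles product / moles consumed) * 100%
Yield = (51 / 54) * 100
Yield = 0.9444 * 100
Yield = 94.44%


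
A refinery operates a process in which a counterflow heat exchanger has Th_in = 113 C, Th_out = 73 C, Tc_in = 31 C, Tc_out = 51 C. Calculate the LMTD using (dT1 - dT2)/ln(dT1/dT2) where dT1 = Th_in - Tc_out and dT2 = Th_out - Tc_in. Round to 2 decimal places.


dT1 = Th_in - Tc_out = 113 - 51 = 62
dT2 = Th_out - Tc_in = 73 - 31 = 42
LMTD = (dT1 - dT2) / ln(dT1/dT2)
LMTD = (62 - 42) / ln(62/42)
LMTD = 51.35 K


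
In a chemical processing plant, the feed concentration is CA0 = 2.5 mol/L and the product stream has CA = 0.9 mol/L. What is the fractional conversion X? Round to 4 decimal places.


X = (CA0 - CA) / CA0
X = (2.5 - 0.9) / 2.5
X = 1.6 / 2.5
X = 0.6400


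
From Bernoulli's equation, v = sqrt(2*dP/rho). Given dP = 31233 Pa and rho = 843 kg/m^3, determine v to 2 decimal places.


v = sqrt(2*dP/rho)
v = sqrt(2*31233/843)
v = sqrt(74.099644)
v = 8.61 m/s


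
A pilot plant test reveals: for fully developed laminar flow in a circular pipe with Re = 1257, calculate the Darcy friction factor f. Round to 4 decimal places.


f = 64 / Re
f = 64 / 1257
f = 0.0509


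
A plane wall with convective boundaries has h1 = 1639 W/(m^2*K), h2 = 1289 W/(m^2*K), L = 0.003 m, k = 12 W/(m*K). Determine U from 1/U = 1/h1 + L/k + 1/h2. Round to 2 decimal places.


1/U = 1/h1 + L/k + 1/h2
1/U = 1/1639 + 0.003/12 + 1/1289
1/U = 0.0006101281 + 0.00025 + 0.0007757952
1/U = 0.0016359233
U = 611.28 W/(m^2*K)


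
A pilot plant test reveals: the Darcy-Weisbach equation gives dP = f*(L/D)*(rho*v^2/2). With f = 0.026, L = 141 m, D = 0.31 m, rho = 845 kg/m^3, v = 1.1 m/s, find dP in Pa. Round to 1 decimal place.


dP = f * (L/D) * (rho*v^2/2)
dP = 0.026 * (141/0.31) * (845*1.1^2/2)
L/D = 454.83870968
rho*v^2/2 = 845*1.21/2 = 511.225
dP = 0.026 * 454.83870968 * 511.225
dP = 6045.6 Pa


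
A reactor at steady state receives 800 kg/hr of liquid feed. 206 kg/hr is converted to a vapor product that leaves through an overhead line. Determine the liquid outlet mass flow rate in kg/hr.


Steady-state mass balance on the main outlet: F_out = F_in - F_removed
F_out = 800 - 206
F_out = 594 kg/hr


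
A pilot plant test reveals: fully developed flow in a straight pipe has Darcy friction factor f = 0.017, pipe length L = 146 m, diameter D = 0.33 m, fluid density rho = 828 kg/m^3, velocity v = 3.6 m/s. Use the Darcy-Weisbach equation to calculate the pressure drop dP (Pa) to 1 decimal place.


dP = f * (L/D) * (rho*v^2/2)
dP = 0.017 * (146/0.33) * (828*3.6^2/2)
L/D = 442.42424242
rho*v^2/2 = 828*12.96/2 = 5365.44
dP = 0.017 * 442.42424242 * 5365.44
dP = 40354.6 Pa


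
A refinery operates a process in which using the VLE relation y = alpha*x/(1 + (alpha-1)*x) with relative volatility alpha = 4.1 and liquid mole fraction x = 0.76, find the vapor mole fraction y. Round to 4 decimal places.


y = alpha*x / (1 + (alpha-1)*x)
y = 4.1*0.76 / (1 + (4.1-1)*0.76)
y = 3.116 / (1 + 2.356)
y = 3.116 / 3.356
y = 0.9285


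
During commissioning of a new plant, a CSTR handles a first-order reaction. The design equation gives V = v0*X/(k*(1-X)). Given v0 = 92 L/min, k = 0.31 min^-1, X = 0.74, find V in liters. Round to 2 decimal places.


V = v0 * X / (k * (1 - X))
V = 92 * 0.74 / (0.31 * (1 - 0.74))
V = 68.08 / (0.31 * 0.26)
V = 68.08 / 0.0806
V = 844.67 L


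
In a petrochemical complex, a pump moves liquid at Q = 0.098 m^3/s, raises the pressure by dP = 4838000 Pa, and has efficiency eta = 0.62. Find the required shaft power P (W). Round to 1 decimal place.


P = Q * dP / eta
P = 0.098 * 4838000 / 0.62
P = 474124.0 / 0.62
P = 764716.1 W


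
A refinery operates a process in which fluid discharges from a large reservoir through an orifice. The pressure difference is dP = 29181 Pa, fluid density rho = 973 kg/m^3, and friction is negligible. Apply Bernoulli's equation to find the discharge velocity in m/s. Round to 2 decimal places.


v = sqrt(2*dP/rho)
v = sqrt(2*29181/973)
v = sqrt(59.981501)
v = 7.74 m/s


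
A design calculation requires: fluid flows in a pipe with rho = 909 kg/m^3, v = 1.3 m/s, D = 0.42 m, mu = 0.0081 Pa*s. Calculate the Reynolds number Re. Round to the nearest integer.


Re = rho * v * D / mu
Re = 909 * 1.3 * 0.42 / 0.0081
Re = 496.314 / 0.0081
Re = 61273


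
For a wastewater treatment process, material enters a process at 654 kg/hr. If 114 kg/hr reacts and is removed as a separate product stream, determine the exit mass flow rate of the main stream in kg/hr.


Steady-state mass balance on the main outlet: F_out = F_in - F_removed
F_out = 654 - 114
F_out = 540 kg/hr


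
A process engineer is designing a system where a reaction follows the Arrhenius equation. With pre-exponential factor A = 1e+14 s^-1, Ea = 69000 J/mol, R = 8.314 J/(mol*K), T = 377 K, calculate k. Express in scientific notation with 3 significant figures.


k = A * exp(-Ea/(R*T))
k = 1e+14 * exp(-69000 / (8.314 * 377))
k = 1e+14 * exp(-22.013937)
k = 2.75e+04


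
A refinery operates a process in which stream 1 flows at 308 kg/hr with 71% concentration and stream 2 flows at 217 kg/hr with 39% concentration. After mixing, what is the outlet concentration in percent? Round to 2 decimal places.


Mass balance on solute: F1*x1 + F2*x2 = F3*x3
F3 = F1 + F2 = 308 + 217 = 525 kg/hr
x3 = (F1*x1 + F2*x2)/F3
x3 = (308*0.71 + 217*0.39) / 525
x3 = 57.77%


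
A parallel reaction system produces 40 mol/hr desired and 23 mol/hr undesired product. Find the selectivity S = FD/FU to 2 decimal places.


S = desired product rate / undesired product rate
S = 40 / 23
S = 1.74


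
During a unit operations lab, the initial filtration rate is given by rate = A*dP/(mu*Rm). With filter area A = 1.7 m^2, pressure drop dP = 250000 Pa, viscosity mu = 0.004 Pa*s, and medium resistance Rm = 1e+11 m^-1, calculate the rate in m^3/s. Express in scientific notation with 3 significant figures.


rate = A * dP / (mu * Rm)
rate = 1.7 * 250000 / (0.004 * 1e+11)
rate = 425000.0 / 4.000e+08
rate = 1.06e-03 m^3/s


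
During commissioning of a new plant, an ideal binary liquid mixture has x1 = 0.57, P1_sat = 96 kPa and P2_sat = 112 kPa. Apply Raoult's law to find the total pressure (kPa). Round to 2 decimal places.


P = x1*P1_sat + x2*P2_sat
x2 = 1 - x1 = 1 - 0.57 = 0.43
P = 0.57*96 + 0.43*112
P = 54.72 + 48.16
P = 102.88 kPa


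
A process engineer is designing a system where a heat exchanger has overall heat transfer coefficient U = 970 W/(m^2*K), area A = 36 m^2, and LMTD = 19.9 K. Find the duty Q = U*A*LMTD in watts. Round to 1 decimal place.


Q = U * A * LMTD
Q = 970 * 36 * 19.9
Q = 694908.0 W


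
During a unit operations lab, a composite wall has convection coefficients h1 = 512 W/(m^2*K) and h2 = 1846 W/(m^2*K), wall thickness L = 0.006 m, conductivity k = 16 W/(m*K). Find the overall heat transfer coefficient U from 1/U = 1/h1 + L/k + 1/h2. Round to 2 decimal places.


1/U = 1/h1 + L/k + 1/h2
1/U = 1/512 + 0.006/16 + 1/1846
1/U = 0.001953125 + 0.000375 + 0.0005417118
1/U = 0.0028698368
U = 348.45 W/(m^2*K)


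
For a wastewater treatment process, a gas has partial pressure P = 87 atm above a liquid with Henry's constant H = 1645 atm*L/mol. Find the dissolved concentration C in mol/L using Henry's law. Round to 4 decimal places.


C = P / H
C = 87 / 1645
C = 0.0529 mol/L


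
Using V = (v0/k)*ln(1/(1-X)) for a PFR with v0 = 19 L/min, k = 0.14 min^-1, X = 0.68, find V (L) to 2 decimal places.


V = (v0/k) * ln(1/(1-X))
V = (19/0.14) * ln(1/(1-0.68))
V = 135.714286 * ln(3.125)
V = 135.714286 * 1.139434
V = 154.64 L


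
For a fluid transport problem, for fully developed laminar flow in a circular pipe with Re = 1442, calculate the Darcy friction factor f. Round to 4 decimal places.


f = 64 / Re
f = 64 / 1442
f = 0.0444


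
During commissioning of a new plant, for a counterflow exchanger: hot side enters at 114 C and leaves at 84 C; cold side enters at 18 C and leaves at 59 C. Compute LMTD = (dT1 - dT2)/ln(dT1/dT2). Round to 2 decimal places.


dT1 = Th_in - Tc_out = 114 - 59 = 55
dT2 = Th_out - Tc_in = 84 - 18 = 66
LMTD = (dT1 - dT2) / ln(dT1/dT2)
LMTD = (55 - 66) / ln(55/66)
LMTD = 60.33 K


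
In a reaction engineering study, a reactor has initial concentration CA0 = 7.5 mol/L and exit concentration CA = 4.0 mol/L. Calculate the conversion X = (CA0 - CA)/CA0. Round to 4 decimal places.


X = (CA0 - CA) / CA0
X = (7.5 - 4.0) / 7.5
X = 3.5 / 7.5
X = 0.4667


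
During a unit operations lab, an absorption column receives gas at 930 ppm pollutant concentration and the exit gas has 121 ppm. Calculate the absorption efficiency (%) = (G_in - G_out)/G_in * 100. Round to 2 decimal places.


Efficiency = (G_in - G_out) / G_in * 100%
Efficiency = (930 - 121) / 930 * 100
Efficiency = 809 / 930 * 100
Efficiency = 86.99%


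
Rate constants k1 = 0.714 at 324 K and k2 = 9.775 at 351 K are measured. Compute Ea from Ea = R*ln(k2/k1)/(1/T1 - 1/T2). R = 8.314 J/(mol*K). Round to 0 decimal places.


Ea = R * ln(k2/k1) / (1/T1 - 1/T2)
ln(k2/k1) = ln(9.775/0.714) = 2.6167004
1/T1 - 1/T2 = 1/324 - 1/351 = 0.000237416904
Ea = 8.314 * 2.6167004 / 0.000237416904
Ea = 91633 J/mol


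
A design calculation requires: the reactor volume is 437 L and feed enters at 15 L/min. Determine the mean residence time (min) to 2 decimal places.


tau = V / v0
tau = 437 / 15
tau = 29.13 min


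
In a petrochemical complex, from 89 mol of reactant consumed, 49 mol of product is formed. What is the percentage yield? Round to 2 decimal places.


Yield = (moles product / moles consumed) * 100%
Yield = (49 / 89) * 100
Yield = 0.5506 * 100
Yield = 55.06%


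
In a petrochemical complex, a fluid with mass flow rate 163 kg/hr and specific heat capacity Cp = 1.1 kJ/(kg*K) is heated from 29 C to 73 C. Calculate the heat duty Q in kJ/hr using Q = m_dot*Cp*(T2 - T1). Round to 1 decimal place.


Q = m_dot * Cp * (T2 - T1)
Q = 163 * 1.1 * (73 - 29)
Q = 163 * 1.1 * 44
Q = 7889.2 kJ/hr


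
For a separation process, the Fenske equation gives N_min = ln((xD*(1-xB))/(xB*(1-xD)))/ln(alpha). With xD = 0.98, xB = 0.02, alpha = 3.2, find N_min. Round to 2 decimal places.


N_min = ln((xD*(1-xB))/(xB*(1-xD))) / ln(alpha)
Numerator inside ln: 0.9604 / 0.0004 = 2401.0
ln(2401.0) = 7.783641
ln(alpha) = ln(3.2) = 1.163151
N_min = 7.783641 / 1.163151 = 6.69


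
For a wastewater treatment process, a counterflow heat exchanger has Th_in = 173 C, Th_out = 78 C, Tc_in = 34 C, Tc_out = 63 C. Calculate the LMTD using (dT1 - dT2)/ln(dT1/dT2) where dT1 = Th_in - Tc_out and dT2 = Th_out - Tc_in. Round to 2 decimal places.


dT1 = Th_in - Tc_out = 173 - 63 = 110
dT2 = Th_out - Tc_in = 78 - 34 = 44
LMTD = (dT1 - dT2) / ln(dT1/dT2)
LMTD = (110 - 44) / ln(110/44)
LMTD = 72.03 K


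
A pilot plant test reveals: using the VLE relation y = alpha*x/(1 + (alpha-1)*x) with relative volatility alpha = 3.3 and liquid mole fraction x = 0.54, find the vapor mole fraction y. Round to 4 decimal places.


y = alpha*x / (1 + (alpha-1)*x)
y = 3.3*0.54 / (1 + (3.3-1)*0.54)
y = 1.782 / (1 + 1.242)
y = 1.782 / 2.242
y = 0.7948


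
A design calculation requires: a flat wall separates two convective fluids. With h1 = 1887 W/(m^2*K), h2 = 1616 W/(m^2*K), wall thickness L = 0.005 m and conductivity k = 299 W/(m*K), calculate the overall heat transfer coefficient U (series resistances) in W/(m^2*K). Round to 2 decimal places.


1/U = 1/h1 + L/k + 1/h2
1/U = 1/1887 + 0.005/299 + 1/1616
1/U = 0.0005299417 + 1.67224e-05 + 0.0006188119
1/U = 0.001165476
U = 858.02 W/(m^2*K)


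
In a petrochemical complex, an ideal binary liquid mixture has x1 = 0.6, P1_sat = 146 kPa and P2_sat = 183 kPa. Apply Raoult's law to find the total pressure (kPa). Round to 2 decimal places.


P = x1*P1_sat + x2*P2_sat
x2 = 1 - x1 = 1 - 0.6 = 0.4
P = 0.6*146 + 0.4*183
P = 87.6 + 73.2
P = 160.80 kPa


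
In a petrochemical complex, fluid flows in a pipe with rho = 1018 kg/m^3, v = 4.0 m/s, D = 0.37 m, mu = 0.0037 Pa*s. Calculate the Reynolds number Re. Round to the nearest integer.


Re = rho * v * D / mu
Re = 1018 * 4.0 * 0.37 / 0.0037
Re = 1506.64 / 0.0037
Re = 407200


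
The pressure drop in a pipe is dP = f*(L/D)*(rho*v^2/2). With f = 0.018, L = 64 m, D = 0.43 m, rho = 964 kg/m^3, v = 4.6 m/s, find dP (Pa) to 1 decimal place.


dP = f * (L/D) * (rho*v^2/2)
dP = 0.018 * (64/0.43) * (964*4.6^2/2)
L/D = 148.8372093
rho*v^2/2 = 964*21.16/2 = 10199.12
dP = 0.018 * 148.8372093 * 10199.12
dP = 27324.2 Pa


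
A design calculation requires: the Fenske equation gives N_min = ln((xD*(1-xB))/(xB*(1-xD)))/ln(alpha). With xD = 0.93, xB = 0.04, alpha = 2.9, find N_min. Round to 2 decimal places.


N_min = ln((xD*(1-xB))/(xB*(1-xD))) / ln(alpha)
Numerator inside ln: 0.8928 / 0.0028 = 318.857143
ln(318.857143) = 5.764743
ln(alpha) = ln(2.9) = 1.064711
N_min = 5.764743 / 1.064711 = 5.41


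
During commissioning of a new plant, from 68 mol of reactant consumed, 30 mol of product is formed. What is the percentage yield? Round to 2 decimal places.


Yield = (moles product / moles consumed) * 100%
Yield = (30 / 68) * 100
Yield = 0.4412 * 100
Yield = 44.12%


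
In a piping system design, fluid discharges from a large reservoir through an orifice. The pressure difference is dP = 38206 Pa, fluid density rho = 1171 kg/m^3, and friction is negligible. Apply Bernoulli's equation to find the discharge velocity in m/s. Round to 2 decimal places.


v = sqrt(2*dP/rho)
v = sqrt(2*38206/1171)
v = sqrt(65.253629)
v = 8.08 m/s


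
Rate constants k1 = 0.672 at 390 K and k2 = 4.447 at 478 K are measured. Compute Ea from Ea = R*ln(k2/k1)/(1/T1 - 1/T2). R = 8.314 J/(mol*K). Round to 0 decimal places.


Ea = R * ln(k2/k1) / (1/T1 - 1/T2)
ln(k2/k1) = ln(4.447/0.672) = 1.8897266
1/T1 - 1/T2 = 1/390 - 1/478 = 0.000472052355
Ea = 8.314 * 1.8897266 / 0.000472052355
Ea = 33283 J/mol


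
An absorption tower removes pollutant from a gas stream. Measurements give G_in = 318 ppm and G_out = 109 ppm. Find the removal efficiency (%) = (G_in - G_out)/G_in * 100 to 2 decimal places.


Efficiency = (G_in - G_out) / G_in * 100%
Efficiency = (318 - 109) / 318 * 100
Efficiency = 209 / 318 * 100
Efficiency = 65.72%


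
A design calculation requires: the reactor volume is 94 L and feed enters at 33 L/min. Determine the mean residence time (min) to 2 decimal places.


tau = V / v0
tau = 94 / 33
tau = 2.85 min


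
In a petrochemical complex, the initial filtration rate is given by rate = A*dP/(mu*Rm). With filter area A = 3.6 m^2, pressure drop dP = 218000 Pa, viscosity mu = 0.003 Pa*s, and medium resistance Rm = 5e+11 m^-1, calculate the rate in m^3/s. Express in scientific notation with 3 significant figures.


rate = A * dP / (mu * Rm)
rate = 3.6 * 218000 / (0.003 * 5e+11)
rate = 784800.0 / 1.500e+09
rate = 5.23e-04 m^3/s


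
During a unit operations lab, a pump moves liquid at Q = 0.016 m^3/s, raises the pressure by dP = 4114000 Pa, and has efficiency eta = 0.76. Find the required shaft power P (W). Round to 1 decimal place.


P = Q * dP / eta
P = 0.016 * 4114000 / 0.76
P = 65824.0 / 0.76
P = 86610.5 W


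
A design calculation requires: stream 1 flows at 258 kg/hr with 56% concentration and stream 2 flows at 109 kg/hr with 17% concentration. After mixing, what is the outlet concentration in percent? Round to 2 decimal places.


Mass balance on solute: F1*x1 + F2*x2 = F3*x3
F3 = F1 + F2 = 258 + 109 = 367 kg/hr
x3 = (F1*x1 + F2*x2)/F3
x3 = (258*0.56 + 109*0.17) / 367
x3 = 44.42%


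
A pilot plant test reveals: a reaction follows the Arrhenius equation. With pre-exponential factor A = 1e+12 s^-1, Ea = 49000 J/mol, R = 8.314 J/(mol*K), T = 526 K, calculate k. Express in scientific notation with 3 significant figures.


k = A * exp(-Ea/(R*T))
k = 1e+12 * exp(-49000 / (8.314 * 526))
k = 1e+12 * exp(-11.204702)
k = 1.36e+07


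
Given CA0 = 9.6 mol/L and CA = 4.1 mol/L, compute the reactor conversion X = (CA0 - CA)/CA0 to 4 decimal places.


X = (CA0 - CA) / CA0
X = (9.6 - 4.1) / 9.6
X = 5.5 / 9.6
X = 0.5729


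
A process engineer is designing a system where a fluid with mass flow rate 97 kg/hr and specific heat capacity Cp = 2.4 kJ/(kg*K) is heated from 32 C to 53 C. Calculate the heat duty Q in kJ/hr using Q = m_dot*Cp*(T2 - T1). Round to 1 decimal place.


Q = m_dot * Cp * (T2 - T1)
Q = 97 * 2.4 * (53 - 32)
Q = 97 * 2.4 * 21
Q = 4888.8 kJ/hr


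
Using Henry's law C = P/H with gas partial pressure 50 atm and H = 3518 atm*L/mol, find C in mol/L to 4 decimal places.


C = P / H
C = 50 / 3518
C = 0.0142 mol/L


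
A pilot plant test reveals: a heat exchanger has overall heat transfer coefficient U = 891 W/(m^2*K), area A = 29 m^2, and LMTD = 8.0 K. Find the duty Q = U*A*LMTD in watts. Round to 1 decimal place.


Q = U * A * LMTD
Q = 891 * 29 * 8.0
Q = 206712.0 W


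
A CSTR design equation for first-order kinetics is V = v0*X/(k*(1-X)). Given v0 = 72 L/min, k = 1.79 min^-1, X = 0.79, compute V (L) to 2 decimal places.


V = v0 * X / (k * (1 - X))
V = 72 * 0.79 / (1.79 * (1 - 0.79))
V = 56.88 / (1.79 * 0.21)
V = 56.88 / 0.3759
V = 151.32 L


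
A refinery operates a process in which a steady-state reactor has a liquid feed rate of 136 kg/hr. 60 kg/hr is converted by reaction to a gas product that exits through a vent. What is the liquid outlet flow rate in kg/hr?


Steady-state mass balance on the main outlet: F_out = F_in - F_removed
F_out = 136 - 60
F_out = 76 kg/hr


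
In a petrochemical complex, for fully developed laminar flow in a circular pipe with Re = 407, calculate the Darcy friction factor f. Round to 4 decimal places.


f = 64 / Re
f = 64 / 407
f = 0.1572


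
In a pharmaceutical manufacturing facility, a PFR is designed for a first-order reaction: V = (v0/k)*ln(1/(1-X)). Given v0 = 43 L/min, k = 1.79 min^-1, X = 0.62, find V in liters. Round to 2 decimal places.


V = (v0/k) * ln(1/(1-X))
V = (43/1.79) * ln(1/(1-0.62))
V = 24.022346 * ln(2.631579)
V = 24.022346 * 0.967584
V = 23.24 L


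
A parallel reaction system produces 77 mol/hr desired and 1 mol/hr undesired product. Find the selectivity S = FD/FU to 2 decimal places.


S = desired product rate / undesired product rate
S = 77 / 1
S = 77.00


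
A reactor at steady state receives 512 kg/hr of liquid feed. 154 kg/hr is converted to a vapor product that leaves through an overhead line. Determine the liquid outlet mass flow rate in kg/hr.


Steady-state mass balance on the main outlet: F_out = F_in - F_removed
F_out = 512 - 154
F_out = 358 kg/hr


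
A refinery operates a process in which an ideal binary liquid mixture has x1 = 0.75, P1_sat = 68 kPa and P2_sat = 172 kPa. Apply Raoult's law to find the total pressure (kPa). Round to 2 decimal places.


P = x1*P1_sat + x2*P2_sat
x2 = 1 - x1 = 1 - 0.75 = 0.25
P = 0.75*68 + 0.25*172
P = 51.0 + 43.0
P = 94.00 kPa


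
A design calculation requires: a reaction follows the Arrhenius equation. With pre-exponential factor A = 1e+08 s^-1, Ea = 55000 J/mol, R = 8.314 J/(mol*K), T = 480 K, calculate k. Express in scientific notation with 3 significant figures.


k = A * exp(-Ea/(R*T))
k = 1e+08 * exp(-55000 / (8.314 * 480))
k = 1e+08 * exp(-13.781974)
k = 1.03e+02


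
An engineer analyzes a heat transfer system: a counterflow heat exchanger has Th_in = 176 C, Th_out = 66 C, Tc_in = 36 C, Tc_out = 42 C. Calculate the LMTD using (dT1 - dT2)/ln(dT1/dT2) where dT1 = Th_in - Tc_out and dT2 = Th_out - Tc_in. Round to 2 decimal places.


dT1 = Th_in - Tc_out = 176 - 42 = 134
dT2 = Th_out - Tc_in = 66 - 36 = 30
LMTD = (dT1 - dT2) / ln(dT1/dT2)
LMTD = (134 - 30) / ln(134/30)
LMTD = 69.49 K


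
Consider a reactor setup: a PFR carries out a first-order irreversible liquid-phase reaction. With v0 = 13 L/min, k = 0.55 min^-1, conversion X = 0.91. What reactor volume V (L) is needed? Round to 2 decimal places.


V = (v0/k) * ln(1/(1-X))
V = (13/0.55) * ln(1/(1-0.91))
V = 23.636364 * ln(11.111111)
V = 23.636364 * 2.407946
V = 56.92 L


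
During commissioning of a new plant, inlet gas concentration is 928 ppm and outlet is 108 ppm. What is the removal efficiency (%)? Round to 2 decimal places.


Efficiency = (G_in - G_out) / G_in * 100%
Efficiency = (928 - 108) / 928 * 100
Efficiency = 820 / 928 * 100
Efficiency = 88.36%


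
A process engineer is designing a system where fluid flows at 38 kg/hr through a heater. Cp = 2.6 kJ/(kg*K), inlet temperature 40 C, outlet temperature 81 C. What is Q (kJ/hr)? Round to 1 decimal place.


Q = m_dot * Cp * (T2 - T1)
Q = 38 * 2.6 * (81 - 40)
Q = 38 * 2.6 * 41
Q = 4050.8 kJ/hr


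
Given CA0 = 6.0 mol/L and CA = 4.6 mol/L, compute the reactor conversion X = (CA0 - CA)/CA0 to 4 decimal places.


X = (CA0 - CA) / CA0
X = (6.0 - 4.6) / 6.0
X = 1.4 / 6.0
X = 0.2333


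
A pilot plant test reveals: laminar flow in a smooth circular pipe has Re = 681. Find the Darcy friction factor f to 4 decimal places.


f = 64 / Re
f = 64 / 681
f = 0.0940


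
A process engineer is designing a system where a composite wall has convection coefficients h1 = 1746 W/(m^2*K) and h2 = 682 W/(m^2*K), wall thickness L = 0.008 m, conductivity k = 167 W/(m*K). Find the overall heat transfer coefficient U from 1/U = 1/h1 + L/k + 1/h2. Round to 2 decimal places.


1/U = 1/h1 + L/k + 1/h2
1/U = 1/1746 + 0.008/167 + 1/682
1/U = 0.0005727377 + 4.79042e-05 + 0.0014662757
1/U = 0.0020869176
U = 479.18 W/(m^2*K)


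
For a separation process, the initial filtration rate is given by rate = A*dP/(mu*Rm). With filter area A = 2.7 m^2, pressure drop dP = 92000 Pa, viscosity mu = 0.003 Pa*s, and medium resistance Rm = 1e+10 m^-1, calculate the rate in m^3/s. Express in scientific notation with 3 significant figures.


rate = A * dP / (mu * Rm)
rate = 2.7 * 92000 / (0.003 * 1e+10)
rate = 248400.0 / 3.000e+07
rate = 8.28e-03 m^3/s


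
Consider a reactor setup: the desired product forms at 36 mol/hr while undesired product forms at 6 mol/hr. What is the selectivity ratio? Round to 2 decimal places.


S = desired product rate / undesired product rate
S = 36 / 6
S = 6.00


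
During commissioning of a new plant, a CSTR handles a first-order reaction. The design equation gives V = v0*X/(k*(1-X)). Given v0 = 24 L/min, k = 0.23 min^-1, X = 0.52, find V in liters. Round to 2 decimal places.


V = v0 * X / (k * (1 - X))
V = 24 * 0.52 / (0.23 * (1 - 0.52))
V = 12.48 / (0.23 * 0.48)
V = 12.48 / 0.1104
V = 113.04 L


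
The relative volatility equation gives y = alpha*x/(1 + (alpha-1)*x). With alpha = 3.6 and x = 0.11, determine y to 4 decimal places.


y = alpha*x / (1 + (alpha-1)*x)
y = 3.6*0.11 / (1 + (3.6-1)*0.11)
y = 0.396 / (1 + 0.286)
y = 0.396 / 1.286
y = 0.3079


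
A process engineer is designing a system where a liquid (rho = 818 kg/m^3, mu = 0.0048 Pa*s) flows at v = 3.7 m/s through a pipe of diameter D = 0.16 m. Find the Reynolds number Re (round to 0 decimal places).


Re = rho * v * D / mu
Re = 818 * 3.7 * 0.16 / 0.0048
Re = 484.256 / 0.0048
Re = 100887


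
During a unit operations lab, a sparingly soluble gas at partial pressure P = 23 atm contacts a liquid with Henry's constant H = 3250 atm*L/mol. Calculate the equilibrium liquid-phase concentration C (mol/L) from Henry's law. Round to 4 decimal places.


C = P / H
C = 23 / 3250
C = 0.0071 mol/L


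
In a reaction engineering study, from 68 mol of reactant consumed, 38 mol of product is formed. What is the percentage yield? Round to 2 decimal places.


Yield = (moles product / moles consumed) * 100%
Yield = (38 / 68) * 100
Yield = 0.5588 * 100
Yield = 55.88%


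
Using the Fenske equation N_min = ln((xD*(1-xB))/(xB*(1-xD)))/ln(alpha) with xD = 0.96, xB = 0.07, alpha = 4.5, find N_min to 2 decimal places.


N_min = ln((xD*(1-xB))/(xB*(1-xD))) / ln(alpha)
Numerator inside ln: 0.8928 / 0.0028 = 318.857143
ln(318.857143) = 5.764743
ln(alpha) = ln(4.5) = 1.504077
N_min = 5.764743 / 1.504077 = 3.83


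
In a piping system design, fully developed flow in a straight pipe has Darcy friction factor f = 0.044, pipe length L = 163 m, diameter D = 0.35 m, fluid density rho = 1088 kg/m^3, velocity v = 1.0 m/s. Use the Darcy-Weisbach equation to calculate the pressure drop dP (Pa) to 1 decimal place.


dP = f * (L/D) * (rho*v^2/2)
dP = 0.044 * (163/0.35) * (1088*1.0^2/2)
L/D = 465.71428571
rho*v^2/2 = 1088*1.0/2 = 544.0
dP = 0.044 * 465.71428571 * 544.0
dP = 11147.3 Pa


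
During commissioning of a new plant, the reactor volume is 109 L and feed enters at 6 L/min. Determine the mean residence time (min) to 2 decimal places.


tau = V / v0
tau = 109 / 6
tau = 18.17 min


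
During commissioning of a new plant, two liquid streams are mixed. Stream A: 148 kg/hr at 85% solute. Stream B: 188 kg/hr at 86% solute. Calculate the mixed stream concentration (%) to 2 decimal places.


Mass balance on solute: F1*x1 + F2*x2 = F3*x3
F3 = F1 + F2 = 148 + 188 = 336 kg/hr
x3 = (F1*x1 + F2*x2)/F3
x3 = (148*0.85 + 188*0.86) / 336
x3 = 85.56%


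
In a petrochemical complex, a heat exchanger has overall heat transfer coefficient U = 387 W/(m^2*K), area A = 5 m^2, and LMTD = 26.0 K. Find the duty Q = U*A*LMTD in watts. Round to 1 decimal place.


Q = U * A * LMTD
Q = 387 * 5 * 26.0
Q = 50310.0 W


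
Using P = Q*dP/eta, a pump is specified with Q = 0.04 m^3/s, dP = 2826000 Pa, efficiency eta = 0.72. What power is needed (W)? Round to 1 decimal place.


P = Q * dP / eta
P = 0.04 * 2826000 / 0.72
P = 113040.0 / 0.72
P = 157000.0 W


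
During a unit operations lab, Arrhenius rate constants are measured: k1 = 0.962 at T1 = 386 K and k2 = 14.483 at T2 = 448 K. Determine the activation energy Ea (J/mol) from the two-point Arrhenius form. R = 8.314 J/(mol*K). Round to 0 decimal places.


Ea = R * ln(k2/k1) / (1/T1 - 1/T2)
ln(k2/k1) = ln(14.483/0.962) = 2.7117164
1/T1 - 1/T2 = 1/386 - 1/448 = 0.000358530718
Ea = 8.314 * 2.7117164 / 0.000358530718
Ea = 62882 J/mol


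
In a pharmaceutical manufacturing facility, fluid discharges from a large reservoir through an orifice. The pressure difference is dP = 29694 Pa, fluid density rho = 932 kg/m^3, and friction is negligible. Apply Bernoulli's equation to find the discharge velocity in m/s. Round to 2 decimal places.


v = sqrt(2*dP/rho)
v = sqrt(2*29694/932)
v = sqrt(63.72103)
v = 7.98 m/s


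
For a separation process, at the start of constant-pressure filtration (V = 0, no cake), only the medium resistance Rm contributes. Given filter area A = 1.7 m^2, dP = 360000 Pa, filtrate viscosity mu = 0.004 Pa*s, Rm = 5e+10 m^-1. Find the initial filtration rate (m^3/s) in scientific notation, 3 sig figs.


rate = A * dP / (mu * Rm)
rate = 1.7 * 360000 / (0.004 * 5e+10)
rate = 612000.0 / 2.000e+08
rate = 3.06e-03 m^3/s


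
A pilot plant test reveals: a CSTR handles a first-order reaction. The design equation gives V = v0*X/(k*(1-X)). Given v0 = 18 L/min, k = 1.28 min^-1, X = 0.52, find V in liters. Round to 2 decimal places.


V = v0 * X / (k * (1 - X))
V = 18 * 0.52 / (1.28 * (1 - 0.52))
V = 9.36 / (1.28 * 0.48)
V = 9.36 / 0.6144
V = 15.23 L


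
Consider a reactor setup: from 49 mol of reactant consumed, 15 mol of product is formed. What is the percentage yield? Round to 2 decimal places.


Yield = (moles product / moles consumed) * 100%
Yield = (15 / 49) * 100
Yield = 0.3061 * 100
Yield = 30.61%


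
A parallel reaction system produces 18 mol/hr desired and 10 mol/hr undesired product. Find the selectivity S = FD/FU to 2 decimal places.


S = desired product rate / undesired product rate
S = 18 / 10
S = 1.80


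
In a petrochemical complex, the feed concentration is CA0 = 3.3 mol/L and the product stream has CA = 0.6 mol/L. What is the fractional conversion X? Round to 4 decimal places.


X = (CA0 - CA) / CA0
X = (3.3 - 0.6) / 3.3
X = 2.7 / 3.3
X = 0.8182


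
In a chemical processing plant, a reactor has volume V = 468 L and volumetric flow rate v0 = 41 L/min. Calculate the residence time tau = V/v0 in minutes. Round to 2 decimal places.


tau = V / v0
tau = 468 / 41
tau = 11.41 min
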